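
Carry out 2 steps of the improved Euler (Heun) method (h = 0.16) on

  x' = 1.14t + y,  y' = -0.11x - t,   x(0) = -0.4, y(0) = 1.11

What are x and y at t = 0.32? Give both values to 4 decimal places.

Heun on (x,y): k1 = f(t_n, state_n); k2 = f(t_n + h, state_n + h·k1); state_{n+1} = state_n + (h/2)·(k1 + k2).
0.000000: (-0.400000, 1.110000)
  k1 = (1.110000, 0.044000)
  predictor → (-0.222400, 1.117040)
  k2 = (1.299440, -0.135536)
  → (-0.207245, 1.102677)
0.160000: (-0.207245, 1.102677)
  k1 = (1.285077, -0.137203)
  predictor → (-0.001632, 1.080725)
  k2 = (1.445525, -0.319820)
  → (0.011203, 1.066115)
(x(0.32), y(0.32)) ≈ (0.0112, 1.0661)

0.0112, 1.0661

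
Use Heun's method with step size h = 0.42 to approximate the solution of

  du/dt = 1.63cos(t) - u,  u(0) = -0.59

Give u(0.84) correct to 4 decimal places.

0.4878

Heun: k1 = f(t_n, u_n); k2 = f(t_n + h, u_n + h·k1); u_{n+1} = u_n + (h/2)·(k1 + k2).
t=0.000000, u=-0.590000:
  k1 = f(0.000000, -0.590000) = 2.220000
  k2 = f(0.420000, 0.342400) = 1.145935
  u ← -0.590000 + (0.42/2)·(2.220000 + 1.145935) = 0.116846
t=0.420000, u=0.116846:
  k1 = f(0.420000, 0.116846) = 1.371489
  k2 = f(0.840000, 0.692872) = 0.395093
  u ← 0.116846 + (0.42/2)·(1.371489 + 0.395093) = 0.487828
u(0.84) ≈ 0.4878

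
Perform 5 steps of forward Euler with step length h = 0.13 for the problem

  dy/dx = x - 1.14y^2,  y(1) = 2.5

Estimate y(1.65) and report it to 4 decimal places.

Euler: y_{n+1} = y_n + h·f(x_n, y_n).
x=1.000000, y=2.500000: f=-6.125000 → y ← 2.500000 + 0.13·(-6.125000) = 1.703750
x=1.130000, y=1.703750: f=-2.179151 → y ← 1.703750 + 0.13·(-2.179151) = 1.420460
x=1.260000, y=1.420460: f=-1.040187 → y ← 1.420460 + 0.13·(-1.040187) = 1.285236
x=1.390000, y=1.285236: f=-0.493088 → y ← 1.285236 + 0.13·(-0.493088) = 1.221135
x=1.520000, y=1.221135: f=-0.179934 → y ← 1.221135 + 0.13·(-0.179934) = 1.197743
y(1.65) ≈ 1.1977

1.1977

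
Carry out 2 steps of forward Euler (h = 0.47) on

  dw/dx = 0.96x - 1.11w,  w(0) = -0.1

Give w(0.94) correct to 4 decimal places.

Euler: w_{n+1} = w_n + h·f(x_n, w_n).
x=0.000000, w=-0.100000: f=0.111000 → w ← -0.100000 + 0.47·0.111000 = -0.047830
x=0.470000, w=-0.047830: f=0.504291 → w ← -0.047830 + 0.47·0.504291 = 0.189187
w(0.94) ≈ 0.1892

0.1892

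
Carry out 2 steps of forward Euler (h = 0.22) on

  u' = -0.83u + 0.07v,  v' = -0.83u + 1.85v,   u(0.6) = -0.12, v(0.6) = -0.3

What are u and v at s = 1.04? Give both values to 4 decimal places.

-0.0901, -0.5443

Euler on (u,v): u_{n+1} = u_n + h·u', v_{n+1} = v_n + h·v'.
0.600000: (-0.120000, -0.300000); f=(0.078600, -0.455400) → (-0.102708, -0.400188)
0.820000: (-0.102708, -0.400188); f=(0.057234, -0.655100) → (-0.090116, -0.544310)
(u(1.04), v(1.04)) ≈ (-0.0901, -0.5443)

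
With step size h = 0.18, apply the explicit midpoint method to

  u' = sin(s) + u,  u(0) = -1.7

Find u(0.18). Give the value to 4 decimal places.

-2.0174

Midpoint: k1 = f(s_n, u_n); k2 = f(s_n + h/2, u_n + (h/2)·k1); u_{n+1} = u_n + h·k2.
s=0.000000, u=-1.700000:
  k1 = f(0.000000, -1.700000) = -1.700000
  k2 = f(0.090000, -1.853000) = -1.763121
  u ← -1.700000 + 0.18·(-1.763121) = -2.017362
u(0.18) ≈ -2.0174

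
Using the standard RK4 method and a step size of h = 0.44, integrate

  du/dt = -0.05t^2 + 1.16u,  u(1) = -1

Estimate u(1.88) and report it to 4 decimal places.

RK4: k1 = f(t_n, u_n); k2 = f(t_n + h/2, u_n + (h/2)·k1); k3 = f(t_n + h/2, u_n + (h/2)·k2); k4 = f(t_n + h, u_n + h·k3); u_{n+1} = u_n + (h/6)·(k1 + 2k2 + 2k3 + k4).
t=1.000000, u=-1.000000:
  k1 = f(1.000000, -1.000000) = -1.210000
  k2 = f(1.220000, -1.266200) = -1.543212
  k3 = f(1.220000, -1.339507) = -1.628248
  k4 = f(1.440000, -1.716429) = -2.094738
  u ← -1.000000 + (0.44/6)·(k1 + 2k2 + 2k3 + k4) = -1.707495
t=1.440000, u=-1.707495:
  k1 = f(1.440000, -1.707495) = -2.084374
  k2 = f(1.660000, -2.166057) = -2.650406
  k3 = f(1.660000, -2.290584) = -2.794858
  k4 = f(1.880000, -2.937232) = -3.583909
  u ← -1.707495 + (0.44/6)·(k1 + 2k2 + 2k3 + k4) = -2.921808
u(1.88) ≈ -2.9218

-2.9218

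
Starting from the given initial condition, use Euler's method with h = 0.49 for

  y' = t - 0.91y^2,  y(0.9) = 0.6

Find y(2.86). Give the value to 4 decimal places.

Euler: y_{n+1} = y_n + h·f(t_n, y_n).
t=0.900000, y=0.600000: f=0.572400 → y ← 0.600000 + 0.49·0.572400 = 0.880476
t=1.390000, y=0.880476: f=0.684533 → y ← 0.880476 + 0.49·0.684533 = 1.215897
t=1.880000, y=1.215897: f=0.534650 → y ← 1.215897 + 0.49·0.534650 = 1.477876
t=2.370000, y=1.477876: f=0.382453 → y ← 1.477876 + 0.49·0.382453 = 1.665278
y(2.86) ≈ 1.6653

1.6653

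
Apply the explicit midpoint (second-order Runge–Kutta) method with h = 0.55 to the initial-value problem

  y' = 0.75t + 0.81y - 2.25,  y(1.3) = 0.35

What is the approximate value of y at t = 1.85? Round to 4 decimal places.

-0.2034

Midpoint: k1 = f(t_n, y_n); k2 = f(t_n + h/2, y_n + (h/2)·k1); y_{n+1} = y_n + h·k2.
t=1.300000, y=0.350000:
  k1 = f(1.300000, 0.350000) = -0.991500
  k2 = f(1.575000, 0.077338) = -1.006107
  y ← 0.350000 + 0.55·(-1.006107) = -0.203359
y(1.85) ≈ -0.2034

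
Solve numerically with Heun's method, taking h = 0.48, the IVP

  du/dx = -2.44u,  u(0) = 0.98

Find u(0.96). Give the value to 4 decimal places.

0.2596

Heun: k1 = f(x_n, u_n); k2 = f(x_n + h, u_n + h·k1); u_{n+1} = u_n + (h/2)·(k1 + k2).
x=0.000000, u=0.980000:
  k1 = f(0.000000, 0.980000) = -2.391200
  k2 = f(0.480000, -0.167776) = 0.409373
  u ← 0.980000 + (0.48/2)·(-2.391200 + 0.409373) = 0.504362
x=0.480000, u=0.504362:
  k1 = f(0.480000, 0.504362) = -1.230642
  k2 = f(0.960000, -0.086347) = 0.210686
  u ← 0.504362 + (0.48/2)·(-1.230642 + 0.210686) = 0.259572
u(0.96) ≈ 0.2596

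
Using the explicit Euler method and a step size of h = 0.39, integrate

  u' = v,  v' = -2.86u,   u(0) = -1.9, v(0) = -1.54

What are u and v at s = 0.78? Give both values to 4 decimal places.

-2.2747, 3.3684

Euler on (u,v): u_{n+1} = u_n + h·u', v_{n+1} = v_n + h·v'.
0.000000: (-1.900000, -1.540000); f=(-1.540000, 5.434000) → (-2.500600, 0.579260)
0.390000: (-2.500600, 0.579260); f=(0.579260, 7.151716) → (-2.274689, 3.368429)
(u(0.78), v(0.78)) ≈ (-2.2747, 3.3684)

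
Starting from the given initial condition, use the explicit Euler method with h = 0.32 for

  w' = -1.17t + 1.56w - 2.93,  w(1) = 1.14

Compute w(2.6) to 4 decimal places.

-10.6031

Euler: w_{n+1} = w_n + h·f(t_n, w_n).
t=1.000000, w=1.140000: f=-2.321600 → w ← 1.140000 + 0.32·(-2.321600) = 0.397088
t=1.320000, w=0.397088: f=-3.854943 → w ← 0.397088 + 0.32·(-3.854943) = -0.836494
t=1.640000, w=-0.836494: f=-6.153730 → w ← -0.836494 + 0.32·(-6.153730) = -2.805687
t=1.960000, w=-2.805687: f=-9.600072 → w ← -2.805687 + 0.32·(-9.600072) = -5.877710
t=2.280000, w=-5.877710: f=-14.766828 → w ← -5.877710 + 0.32·(-14.766828) = -10.603095
w(2.6) ≈ -10.6031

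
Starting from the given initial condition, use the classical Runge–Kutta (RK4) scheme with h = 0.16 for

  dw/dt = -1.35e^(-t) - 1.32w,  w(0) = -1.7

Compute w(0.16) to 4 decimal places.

RK4: k1 = f(t_n, w_n); k2 = f(t_n + h/2, w_n + (h/2)·k1); k3 = f(t_n + h/2, w_n + (h/2)·k2); k4 = f(t_n + h, w_n + h·k3); w_{n+1} = w_n + (h/6)·(k1 + 2k2 + 2k3 + k4).
t=0.000000, w=-1.700000:
  k1 = f(0.000000, -1.700000) = 0.894000
  k2 = f(0.080000, -1.628480) = 0.903387
  k3 = f(0.080000, -1.627729) = 0.902395
  k4 = f(0.160000, -1.555617) = 0.903020
  w ← -1.700000 + (0.16/6)·(k1 + 2k2 + 2k3 + k4) = -1.555771
w(0.16) ≈ -1.5558

-1.5558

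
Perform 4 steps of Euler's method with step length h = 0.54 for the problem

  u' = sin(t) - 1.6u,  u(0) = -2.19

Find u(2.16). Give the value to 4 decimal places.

Euler: u_{n+1} = u_n + h·f(t_n, u_n).
t=0.000000, u=-2.190000: f=3.504000 → u ← -2.190000 + 0.54·3.504000 = -0.297840
t=0.540000, u=-0.297840: f=0.990680 → u ← -0.297840 + 0.54·0.990680 = 0.237127
t=1.080000, u=0.237127: f=0.502554 → u ← 0.237127 + 0.54·0.502554 = 0.508507
t=1.620000, u=0.508507: f=0.185179 → u ← 0.508507 + 0.54·0.185179 = 0.608503
u(2.16) ≈ 0.6085

0.6085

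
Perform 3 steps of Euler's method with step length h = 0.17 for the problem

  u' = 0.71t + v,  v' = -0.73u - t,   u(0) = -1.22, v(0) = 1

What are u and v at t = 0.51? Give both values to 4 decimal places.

Euler on (u,v): u_{n+1} = u_n + h·u', v_{n+1} = v_n + h·v'.
0.000000: (-1.220000, 1.000000); f=(1.000000, 0.890600) → (-1.050000, 1.151402)
0.170000: (-1.050000, 1.151402); f=(1.272102, 0.596500) → (-0.833743, 1.252807)
0.340000: (-0.833743, 1.252807); f=(1.494207, 0.268632) → (-0.579727, 1.298474)
(u(0.51), v(0.51)) ≈ (-0.5797, 1.2985)

-0.5797, 1.2985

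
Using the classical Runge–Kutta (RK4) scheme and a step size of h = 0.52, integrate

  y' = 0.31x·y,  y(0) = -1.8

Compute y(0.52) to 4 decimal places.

-1.8770

RK4: k1 = f(x_n, y_n); k2 = f(x_n + h/2, y_n + (h/2)·k1); k3 = f(x_n + h/2, y_n + (h/2)·k2); k4 = f(x_n + h, y_n + h·k3); y_{n+1} = y_n + (h/6)·(k1 + 2k2 + 2k3 + k4).
x=0.000000, y=-1.800000:
  k1 = f(0.000000, -1.800000) = 0.000000
  k2 = f(0.260000, -1.800000) = -0.145080
  k3 = f(0.260000, -1.837721) = -0.148120
  k4 = f(0.520000, -1.877023) = -0.302576
  y ← -1.800000 + (0.52/6)·(k1 + 2k2 + 2k3 + k4) = -1.877045
y(0.52) ≈ -1.8770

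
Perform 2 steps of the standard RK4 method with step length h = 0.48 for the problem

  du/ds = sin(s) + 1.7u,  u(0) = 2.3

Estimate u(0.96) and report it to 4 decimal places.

RK4: k1 = f(s_n, u_n); k2 = f(s_n + h/2, u_n + (h/2)·k1); k3 = f(s_n + h/2, u_n + (h/2)·k2); k4 = f(s_n + h, u_n + h·k3); u_{n+1} = u_n + (h/6)·(k1 + 2k2 + 2k3 + k4).
s=0.000000, u=2.300000:
  k1 = f(0.000000, 2.300000) = 3.910000
  k2 = f(0.240000, 3.238400) = 5.742983
  k3 = f(0.240000, 3.678316) = 6.490840
  k4 = f(0.480000, 5.415603) = 9.668304
  u ← 2.300000 + (0.48/6)·(k1 + 2k2 + 2k3 + k4) = 5.343676
s=0.480000, u=5.343676:
  k1 = f(0.480000, 5.343676) = 9.546028
  k2 = f(0.720000, 7.634723) = 13.638413
  k3 = f(0.720000, 8.616895) = 15.308106
  k4 = f(0.960000, 12.691567) = 22.394855
  u ← 5.343676 + (0.48/6)·(k1 + 2k2 + 2k3 + k4) = 12.530390
u(0.96) ≈ 12.5304

12.5304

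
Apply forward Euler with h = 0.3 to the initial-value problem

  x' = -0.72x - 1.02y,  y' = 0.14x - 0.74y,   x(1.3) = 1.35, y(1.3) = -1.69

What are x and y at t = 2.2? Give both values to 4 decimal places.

1.5495, -0.6420

Euler on (x,y): x_{n+1} = x_n + h·x', y_{n+1} = y_n + h·y'.
1.300000: (1.350000, -1.690000); f=(0.751800, 1.439600) → (1.575540, -1.258120)
1.600000: (1.575540, -1.258120); f=(0.148894, 1.151584) → (1.620208, -0.912645)
1.900000: (1.620208, -0.912645); f=(-0.235652, 0.902186) → (1.549512, -0.641989)
(x(2.2), y(2.2)) ≈ (1.5495, -0.6420)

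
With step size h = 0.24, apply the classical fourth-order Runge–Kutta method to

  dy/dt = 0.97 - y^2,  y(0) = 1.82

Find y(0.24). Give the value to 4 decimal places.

RK4: k1 = f(t_n, y_n); k2 = f(t_n + h/2, y_n + (h/2)·k1); k3 = f(t_n + h/2, y_n + (h/2)·k2); k4 = f(t_n + h, y_n + h·k3); y_{n+1} = y_n + (h/6)·(k1 + 2k2 + 2k3 + k4).
t=0.000000, y=1.820000:
  k1 = f(0.000000, 1.820000) = -2.342400
  k2 = f(0.120000, 1.538912) = -1.398250
  k3 = f(0.120000, 1.652210) = -1.759798
  k4 = f(0.240000, 1.397649) = -0.983421
  y ← 1.820000 + (0.24/6)·(k1 + 2k2 + 2k3 + k4) = 1.434323
y(0.24) ≈ 1.4343

1.4343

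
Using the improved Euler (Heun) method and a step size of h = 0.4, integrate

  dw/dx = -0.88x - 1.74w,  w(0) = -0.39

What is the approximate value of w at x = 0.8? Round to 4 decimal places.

-0.3170

Heun: k1 = f(x_n, w_n); k2 = f(x_n + h, w_n + h·k1); w_{n+1} = w_n + (h/2)·(k1 + k2).
x=0.000000, w=-0.390000:
  k1 = f(0.000000, -0.390000) = 0.678600
  k2 = f(0.400000, -0.118560) = -0.145706
  w ← -0.390000 + (0.4/2)·(0.678600 + (-0.145706)) = -0.283421
x=0.400000, w=-0.283421:
  k1 = f(0.400000, -0.283421) = 0.141153
  k2 = f(0.800000, -0.226960) = -0.309090
  w ← -0.283421 + (0.4/2)·(0.141153 + (-0.309090)) = -0.317008
w(0.8) ≈ -0.3170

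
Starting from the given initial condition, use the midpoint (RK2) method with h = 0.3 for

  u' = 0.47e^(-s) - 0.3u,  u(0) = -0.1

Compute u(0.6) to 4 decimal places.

0.1068

Midpoint: k1 = f(s_n, u_n); k2 = f(s_n + h/2, u_n + (h/2)·k1); u_{n+1} = u_n + h·k2.
s=0.000000, u=-0.100000:
  k1 = f(0.000000, -0.100000) = 0.500000
  k2 = f(0.150000, -0.025000) = 0.412033
  u ← -0.100000 + 0.3·0.412033 = 0.023610
s=0.300000, u=0.023610:
  k1 = f(0.300000, 0.023610) = 0.341102
  k2 = f(0.450000, 0.074775) = 0.277253
  u ← 0.023610 + 0.3·0.277253 = 0.106786
u(0.6) ≈ 0.1068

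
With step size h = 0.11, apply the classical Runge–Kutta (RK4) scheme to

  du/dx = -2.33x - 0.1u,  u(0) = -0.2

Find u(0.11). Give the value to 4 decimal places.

RK4: k1 = f(x_n, u_n); k2 = f(x_n + h/2, u_n + (h/2)·k1); k3 = f(x_n + h/2, u_n + (h/2)·k2); k4 = f(x_n + h, u_n + h·k3); u_{n+1} = u_n + (h/6)·(k1 + 2k2 + 2k3 + k4).
x=0.000000, u=-0.200000:
  k1 = f(0.000000, -0.200000) = 0.020000
  k2 = f(0.055000, -0.198900) = -0.108260
  k3 = f(0.055000, -0.205954) = -0.107555
  k4 = f(0.110000, -0.211831) = -0.235117
  u ← -0.200000 + (0.11/6)·(k1 + 2k2 + 2k3 + k4) = -0.211857
u(0.11) ≈ -0.2119

-0.2119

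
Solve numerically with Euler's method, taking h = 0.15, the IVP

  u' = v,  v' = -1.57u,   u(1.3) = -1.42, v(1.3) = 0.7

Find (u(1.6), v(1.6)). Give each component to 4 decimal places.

Euler on (u,v): u_{n+1} = u_n + h·u', v_{n+1} = v_n + h·v'.
1.300000: (-1.420000, 0.700000); f=(0.700000, 2.229400) → (-1.315000, 1.034410)
1.450000: (-1.315000, 1.034410); f=(1.034410, 2.064550) → (-1.159838, 1.344092)
(u(1.6), v(1.6)) ≈ (-1.1598, 1.3441)

-1.1598, 1.3441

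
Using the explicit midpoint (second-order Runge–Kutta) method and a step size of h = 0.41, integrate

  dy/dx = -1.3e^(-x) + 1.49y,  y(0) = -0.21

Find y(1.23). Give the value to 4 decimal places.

-4.1237

Midpoint: k1 = f(x_n, y_n); k2 = f(x_n + h/2, y_n + (h/2)·k1); y_{n+1} = y_n + h·k2.
x=0.000000, y=-0.210000:
  k1 = f(0.000000, -0.210000) = -1.612900
  k2 = f(0.205000, -0.540644) = -1.864602
  y ← -0.210000 + 0.41·(-1.864602) = -0.974487
x=0.410000, y=-0.974487:
  k1 = f(0.410000, -0.974487) = -2.314731
  k2 = f(0.615000, -1.449007) = -2.861853
  y ← -0.974487 + 0.41·(-2.861853) = -2.147846
x=0.820000, y=-2.147846:
  k1 = f(0.820000, -2.147846) = -3.772852
  k2 = f(1.025000, -2.921281) = -4.819144
  y ← -2.147846 + 0.41·(-4.819144) = -4.123696
y(1.23) ≈ -4.1237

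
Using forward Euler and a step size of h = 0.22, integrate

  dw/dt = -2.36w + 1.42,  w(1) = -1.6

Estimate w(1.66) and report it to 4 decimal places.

Euler: w_{n+1} = w_n + h·f(t_n, w_n).
t=1.000000, w=-1.600000: f=5.196000 → w ← -1.600000 + 0.22·5.196000 = -0.456880
t=1.220000, w=-0.456880: f=2.498237 → w ← -0.456880 + 0.22·2.498237 = 0.092732
t=1.440000, w=0.092732: f=1.201152 → w ← 0.092732 + 0.22·1.201152 = 0.356986
w(1.66) ≈ 0.3570

0.3570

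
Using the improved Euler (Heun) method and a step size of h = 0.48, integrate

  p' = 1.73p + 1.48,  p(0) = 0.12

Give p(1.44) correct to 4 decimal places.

Heun: k1 = f(x_n, p_n); k2 = f(x_n + h, p_n + h·k1); p_{n+1} = p_n + (h/2)·(k1 + k2).
x=0.000000, p=0.120000:
  k1 = f(0.000000, 0.120000) = 1.687600
  k2 = f(0.480000, 0.930048) = 3.088983
  p ← 0.120000 + (0.48/2)·(1.687600 + 3.088983) = 1.266380
x=0.480000, p=1.266380:
  k1 = f(0.480000, 1.266380) = 3.670837
  k2 = f(0.960000, 3.028382) = 6.719101
  p ← 1.266380 + (0.48/2)·(3.670837 + 6.719101) = 3.759965
x=0.960000, p=3.759965:
  k1 = f(0.960000, 3.759965) = 7.984739
  k2 = f(1.440000, 7.592640) = 14.615267
  p ← 3.759965 + (0.48/2)·(7.984739 + 14.615267) = 9.183967
p(1.44) ≈ 9.1840

9.1840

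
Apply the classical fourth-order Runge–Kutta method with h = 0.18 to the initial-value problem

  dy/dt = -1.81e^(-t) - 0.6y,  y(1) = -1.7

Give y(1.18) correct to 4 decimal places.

-1.6298

RK4: k1 = f(t_n, y_n); k2 = f(t_n + h/2, y_n + (h/2)·k1); k3 = f(t_n + h/2, y_n + (h/2)·k2); k4 = f(t_n + h, y_n + h·k3); y_{n+1} = y_n + (h/6)·(k1 + 2k2 + 2k3 + k4).
t=1.000000, y=-1.700000:
  k1 = f(1.000000, -1.700000) = 0.354138
  k2 = f(1.090000, -1.668128) = 0.392325
  k3 = f(1.090000, -1.664691) = 0.390263
  k4 = f(1.180000, -1.629753) = 0.421677
  y ← -1.700000 + (0.18/6)·(k1 + 2k2 + 2k3 + k4) = -1.629770
y(1.18) ≈ -1.6298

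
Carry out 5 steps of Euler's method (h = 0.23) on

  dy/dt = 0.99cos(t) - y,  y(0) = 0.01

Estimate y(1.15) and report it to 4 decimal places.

0.5781

Euler: y_{n+1} = y_n + h·f(t_n, y_n).
t=0.000000, y=0.010000: f=0.980000 → y ← 0.010000 + 0.23·0.980000 = 0.235400
t=0.230000, y=0.235400: f=0.728530 → y ← 0.235400 + 0.23·0.728530 = 0.402962
t=0.460000, y=0.402962: f=0.484130 → y ← 0.402962 + 0.23·0.484130 = 0.514312
t=0.690000, y=0.514312: f=0.249222 → y ← 0.514312 + 0.23·0.249222 = 0.571633
t=0.920000, y=0.571633: f=0.028129 → y ← 0.571633 + 0.23·0.028129 = 0.578102
y(1.15) ≈ 0.5781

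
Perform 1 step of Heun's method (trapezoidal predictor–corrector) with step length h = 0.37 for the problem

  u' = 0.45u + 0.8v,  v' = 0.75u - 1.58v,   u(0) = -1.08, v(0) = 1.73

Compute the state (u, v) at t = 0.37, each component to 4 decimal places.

Heun on (u,v): k1 = f(t_n, state_n); k2 = f(t_n + h, state_n + h·k1); state_{n+1} = state_n + (h/2)·(k1 + k2).
0.000000: (-1.080000, 1.730000)
  k1 = (0.898000, -3.543400)
  predictor → (-0.747740, 0.418942)
  k2 = (-0.001329, -1.222733)
  → (-0.914116, 0.848265)
(u(0.37), v(0.37)) ≈ (-0.9141, 0.8483)

-0.9141, 0.8483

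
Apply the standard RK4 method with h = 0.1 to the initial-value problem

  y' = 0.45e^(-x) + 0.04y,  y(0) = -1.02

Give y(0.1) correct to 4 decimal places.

RK4: k1 = f(x_n, y_n); k2 = f(x_n + h/2, y_n + (h/2)·k1); k3 = f(x_n + h/2, y_n + (h/2)·k2); k4 = f(x_n + h, y_n + h·k3); y_{n+1} = y_n + (h/6)·(k1 + 2k2 + 2k3 + k4).
x=0.000000, y=-1.020000:
  k1 = f(0.000000, -1.020000) = 0.409200
  k2 = f(0.050000, -0.999540) = 0.388072
  k3 = f(0.050000, -1.000596) = 0.388029
  k4 = f(0.100000, -0.981197) = 0.367929
  y ← -1.020000 + (0.1/6)·(k1 + 2k2 + 2k3 + k4) = -0.981178
y(0.1) ≈ -0.9812

-0.9812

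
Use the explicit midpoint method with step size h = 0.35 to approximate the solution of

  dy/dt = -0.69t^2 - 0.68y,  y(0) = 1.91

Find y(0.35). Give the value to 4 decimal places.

Midpoint: k1 = f(t_n, y_n); k2 = f(t_n + h/2, y_n + (h/2)·k1); y_{n+1} = y_n + h·k2.
t=0.000000, y=1.910000:
  k1 = f(0.000000, 1.910000) = -1.298800
  k2 = f(0.175000, 1.682710) = -1.165374
  y ← 1.910000 + 0.35·(-1.165374) = 1.502119
y(0.35) ≈ 1.5021

1.5021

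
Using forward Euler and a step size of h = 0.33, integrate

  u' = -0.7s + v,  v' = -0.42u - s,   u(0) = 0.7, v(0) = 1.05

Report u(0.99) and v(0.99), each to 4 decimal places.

Euler on (u,v): u_{n+1} = u_n + h·u', v_{n+1} = v_n + h·v'.
0.000000: (0.700000, 1.050000); f=(1.050000, -0.294000) → (1.046500, 0.952980)
0.330000: (1.046500, 0.952980); f=(0.721980, -0.769530) → (1.284753, 0.699035)
0.660000: (1.284753, 0.699035); f=(0.237035, -1.199596) → (1.362975, 0.303168)
(u(0.99), v(0.99)) ≈ (1.3630, 0.3032)

1.3630, 0.3032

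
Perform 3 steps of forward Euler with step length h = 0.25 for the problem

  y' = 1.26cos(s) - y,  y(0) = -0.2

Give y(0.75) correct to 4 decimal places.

0.5982

Euler: y_{n+1} = y_n + h·f(s_n, y_n).
s=0.000000, y=-0.200000: f=1.460000 → y ← -0.200000 + 0.25·1.460000 = 0.165000
s=0.250000, y=0.165000: f=1.055830 → y ← 0.165000 + 0.25·1.055830 = 0.428957
s=0.500000, y=0.428957: f=0.676797 → y ← 0.428957 + 0.25·0.676797 = 0.598157
y(0.75) ≈ 0.5982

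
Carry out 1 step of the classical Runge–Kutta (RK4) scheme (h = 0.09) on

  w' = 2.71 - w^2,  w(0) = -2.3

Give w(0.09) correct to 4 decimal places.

-2.5901

RK4: k1 = f(s_n, w_n); k2 = f(s_n + h/2, w_n + (h/2)·k1); k3 = f(s_n + h/2, w_n + (h/2)·k2); k4 = f(s_n + h, w_n + h·k3); w_{n+1} = w_n + (h/6)·(k1 + 2k2 + 2k3 + k4).
s=0.000000, w=-2.300000:
  k1 = f(0.000000, -2.300000) = -2.580000
  k2 = f(0.045000, -2.416100) = -3.127539
  k3 = f(0.045000, -2.440739) = -3.247208
  k4 = f(0.090000, -2.592249) = -4.009753
  w ← -2.300000 + (0.09/6)·(k1 + 2k2 + 2k3 + k4) = -2.590089
w(0.09) ≈ -2.5901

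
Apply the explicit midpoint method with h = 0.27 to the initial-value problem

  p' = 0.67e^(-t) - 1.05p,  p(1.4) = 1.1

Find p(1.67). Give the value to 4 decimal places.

Midpoint: k1 = f(t_n, p_n); k2 = f(t_n + h/2, p_n + (h/2)·k1); p_{n+1} = p_n + h·k2.
t=1.400000, p=1.100000:
  k1 = f(1.400000, 1.100000) = -0.989780
  k2 = f(1.535000, 0.966380) = -0.870343
  p ← 1.100000 + 0.27·(-0.870343) = 0.865007
p(1.67) ≈ 0.8650

0.8650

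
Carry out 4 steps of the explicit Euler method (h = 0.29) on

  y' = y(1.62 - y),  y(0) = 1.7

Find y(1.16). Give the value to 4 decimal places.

1.6258

Euler: y_{n+1} = y_n + h·f(t_n, y_n).
t=0.000000, y=1.700000: f=-0.136000 → y ← 1.700000 + 0.29·(-0.136000) = 1.660560
t=0.290000, y=1.660560: f=-0.067352 → y ← 1.660560 + 0.29·(-0.067352) = 1.641028
t=0.580000, y=1.641028: f=-0.034507 → y ← 1.641028 + 0.29·(-0.034507) = 1.631021
t=0.870000, y=1.631021: f=-0.017975 → y ← 1.631021 + 0.29·(-0.017975) = 1.625808
y(1.16) ≈ 1.6258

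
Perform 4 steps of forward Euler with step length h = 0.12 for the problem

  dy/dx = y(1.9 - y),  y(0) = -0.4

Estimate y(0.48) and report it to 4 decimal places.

Euler: y_{n+1} = y_n + h·f(x_n, y_n).
x=0.000000, y=-0.400000: f=-0.920000 → y ← -0.400000 + 0.12·(-0.920000) = -0.510400
x=0.120000, y=-0.510400: f=-1.230268 → y ← -0.510400 + 0.12·(-1.230268) = -0.658032
x=0.240000, y=-0.658032: f=-1.683267 → y ← -0.658032 + 0.12·(-1.683267) = -0.860024
x=0.360000, y=-0.860024: f=-2.373688 → y ← -0.860024 + 0.12·(-2.373688) = -1.144867
y(0.48) ≈ -1.1449

-1.1449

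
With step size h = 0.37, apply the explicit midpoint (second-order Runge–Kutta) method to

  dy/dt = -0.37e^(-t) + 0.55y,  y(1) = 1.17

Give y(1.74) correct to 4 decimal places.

1.6635

Midpoint: k1 = f(t_n, y_n); k2 = f(t_n + h/2, y_n + (h/2)·k1); y_{n+1} = y_n + h·k2.
t=1.000000, y=1.170000:
  k1 = f(1.000000, 1.170000) = 0.507385
  k2 = f(1.185000, 1.263866) = 0.582000
  y ← 1.170000 + 0.37·0.582000 = 1.385340
t=1.370000, y=1.385340:
  k1 = f(1.370000, 1.385340) = 0.667917
  k2 = f(1.555000, 1.508905) = 0.751758
  y ← 1.385340 + 0.37·0.751758 = 1.663490
y(1.74) ≈ 1.6635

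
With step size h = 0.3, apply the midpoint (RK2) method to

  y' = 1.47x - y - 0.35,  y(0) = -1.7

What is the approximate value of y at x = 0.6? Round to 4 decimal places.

Midpoint: k1 = f(x_n, y_n); k2 = f(x_n + h/2, y_n + (h/2)·k1); y_{n+1} = y_n + h·k2.
x=0.000000, y=-1.700000:
  k1 = f(0.000000, -1.700000) = 1.350000
  k2 = f(0.150000, -1.497500) = 1.368000
  y ← -1.700000 + 0.3·1.368000 = -1.289600
x=0.300000, y=-1.289600:
  k1 = f(0.300000, -1.289600) = 1.380600
  k2 = f(0.450000, -1.082510) = 1.394010
  y ← -1.289600 + 0.3·1.394010 = -0.871397
y(0.6) ≈ -0.8714

-0.8714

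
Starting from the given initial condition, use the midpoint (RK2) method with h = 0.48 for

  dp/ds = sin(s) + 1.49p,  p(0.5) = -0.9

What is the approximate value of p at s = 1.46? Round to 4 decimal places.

Midpoint: k1 = f(s_n, p_n); k2 = f(s_n + h/2, p_n + (h/2)·k1); p_{n+1} = p_n + h·k2.
s=0.500000, p=-0.900000:
  k1 = f(0.500000, -0.900000) = -0.861574
  k2 = f(0.740000, -1.106778) = -0.974811
  p ← -0.900000 + 0.48·(-0.974811) = -1.367909
s=0.980000, p=-1.367909:
  k1 = f(0.980000, -1.367909) = -1.207688
  k2 = f(1.220000, -1.657754) = -1.530955
  p ← -1.367909 + 0.48·(-1.530955) = -2.102768
p(1.46) ≈ -2.1028

-2.1028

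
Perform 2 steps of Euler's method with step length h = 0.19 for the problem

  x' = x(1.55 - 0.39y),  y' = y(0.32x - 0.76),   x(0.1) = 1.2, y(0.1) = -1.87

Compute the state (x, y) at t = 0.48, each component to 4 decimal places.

Euler on (x,y): x_{n+1} = x_n + h·x', y_{n+1} = y_n + h·y'.
0.100000: (1.200000, -1.870000); f=(2.735160, 0.703120) → (1.719680, -1.736407)
0.290000: (1.719680, -1.736407); f=(3.830070, 0.364129) → (2.447394, -1.667223)
(x(0.48), y(0.48)) ≈ (2.4474, -1.6672)

2.4474, -1.6672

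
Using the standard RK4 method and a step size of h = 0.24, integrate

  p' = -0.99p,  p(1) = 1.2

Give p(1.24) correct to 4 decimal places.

RK4: k1 = f(t_n, p_n); k2 = f(t_n + h/2, p_n + (h/2)·k1); k3 = f(t_n + h/2, p_n + (h/2)·k2); k4 = f(t_n + h, p_n + h·k3); p_{n+1} = p_n + (h/6)·(k1 + 2k2 + 2k3 + k4).
t=1.000000, p=1.200000:
  k1 = f(1.000000, 1.200000) = -1.188000
  k2 = f(1.120000, 1.057440) = -1.046866
  k3 = f(1.120000, 1.074376) = -1.063632
  k4 = f(1.240000, 0.944728) = -0.935281
  p ← 1.200000 + (0.24/6)·(k1 + 2k2 + 2k3 + k4) = 0.946229
p(1.24) ≈ 0.9462

0.9462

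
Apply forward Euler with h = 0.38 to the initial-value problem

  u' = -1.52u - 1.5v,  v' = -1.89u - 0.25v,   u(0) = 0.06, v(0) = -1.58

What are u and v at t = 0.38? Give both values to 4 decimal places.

0.9259, -1.4730

Euler on (u,v): u_{n+1} = u_n + h·u', v_{n+1} = v_n + h·v'.
0.000000: (0.060000, -1.580000); f=(2.278800, 0.281600) → (0.925944, -1.472992)
(u(0.38), v(0.38)) ≈ (0.9259, -1.4730)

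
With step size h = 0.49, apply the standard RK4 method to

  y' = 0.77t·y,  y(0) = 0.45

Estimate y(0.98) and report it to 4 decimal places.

RK4: k1 = f(t_n, y_n); k2 = f(t_n + h/2, y_n + (h/2)·k1); k3 = f(t_n + h/2, y_n + (h/2)·k2); k4 = f(t_n + h, y_n + h·k3); y_{n+1} = y_n + (h/6)·(k1 + 2k2 + 2k3 + k4).
t=0.000000, y=0.450000:
  k1 = f(0.000000, 0.450000) = 0.000000
  k2 = f(0.245000, 0.450000) = 0.084893
  k3 = f(0.245000, 0.470799) = 0.088816
  k4 = f(0.490000, 0.493520) = 0.186205
  y ← 0.450000 + (0.49/6)·(k1 + 2k2 + 2k3 + k4) = 0.493579
t=0.490000, y=0.493579:
  k1 = f(0.490000, 0.493579) = 0.186227
  k2 = f(0.735000, 0.539205) = 0.305163
  k3 = f(0.735000, 0.568344) = 0.321654
  k4 = f(0.980000, 0.651190) = 0.491388
  y ← 0.493579 + (0.49/6)·(k1 + 2k2 + 2k3 + k4) = 0.651298
y(0.98) ≈ 0.6513

0.6513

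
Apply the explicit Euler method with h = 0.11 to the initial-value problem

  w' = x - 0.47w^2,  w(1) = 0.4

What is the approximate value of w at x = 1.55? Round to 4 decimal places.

Euler: w_{n+1} = w_n + h·f(x_n, w_n).
x=1.000000, w=0.400000: f=0.924800 → w ← 0.400000 + 0.11·0.924800 = 0.501728
x=1.110000, w=0.501728: f=0.991686 → w ← 0.501728 + 0.11·0.991686 = 0.610814
x=1.220000, w=0.610814: f=1.044646 → w ← 0.610814 + 0.11·1.044646 = 0.725725
x=1.330000, w=0.725725: f=1.082462 → w ← 0.725725 + 0.11·1.082462 = 0.844795
x=1.440000, w=0.844795: f=1.104571 → w ← 0.844795 + 0.11·1.104571 = 0.966298
w(1.55) ≈ 0.9663

0.9663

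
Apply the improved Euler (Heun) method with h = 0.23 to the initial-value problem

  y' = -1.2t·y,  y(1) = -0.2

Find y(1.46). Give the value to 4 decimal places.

-0.1031

Heun: k1 = f(t_n, y_n); k2 = f(t_n + h, y_n + h·k1); y_{n+1} = y_n + (h/2)·(k1 + k2).
t=1.000000, y=-0.200000:
  k1 = f(1.000000, -0.200000) = 0.240000
  k2 = f(1.230000, -0.144800) = 0.213725
  y ← -0.200000 + (0.23/2)·(0.240000 + 0.213725) = -0.147822
t=1.230000, y=-0.147822:
  k1 = f(1.230000, -0.147822) = 0.218185
  k2 = f(1.460000, -0.097639) = 0.171064
  y ← -0.147822 + (0.23/2)·(0.218185 + 0.171064) = -0.103058
y(1.46) ≈ -0.1031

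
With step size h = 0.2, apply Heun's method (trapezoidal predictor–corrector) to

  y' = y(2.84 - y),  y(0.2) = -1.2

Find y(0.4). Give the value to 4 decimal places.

Heun: k1 = f(s_n, y_n); k2 = f(s_n + h, y_n + h·k1); y_{n+1} = y_n + (h/2)·(k1 + k2).
s=0.200000, y=-1.200000:
  k1 = f(0.200000, -1.200000) = -4.848000
  k2 = f(0.400000, -2.169600) = -10.868828
  y ← -1.200000 + (0.2/2)·(-4.848000 + (-10.868828)) = -2.771683
y(0.4) ≈ -2.7717

-2.7717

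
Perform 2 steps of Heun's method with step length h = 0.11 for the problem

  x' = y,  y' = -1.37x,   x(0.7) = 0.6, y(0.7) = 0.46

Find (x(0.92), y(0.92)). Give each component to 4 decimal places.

0.6805, 0.2654

Heun on (x,y): k1 = f(t_n, state_n); k2 = f(t_n + h, state_n + h·k1); state_{n+1} = state_n + (h/2)·(k1 + k2).
0.700000: (0.600000, 0.460000)
  k1 = (0.460000, -0.822000)
  predictor → (0.650600, 0.369580)
  k2 = (0.369580, -0.891322)
  → (0.645627, 0.365767)
0.810000: (0.645627, 0.365767)
  k1 = (0.365767, -0.884509)
  predictor → (0.685861, 0.268471)
  k2 = (0.268471, -0.939630)
  → (0.680510, 0.265440)
(x(0.92), y(0.92)) ≈ (0.6805, 0.2654)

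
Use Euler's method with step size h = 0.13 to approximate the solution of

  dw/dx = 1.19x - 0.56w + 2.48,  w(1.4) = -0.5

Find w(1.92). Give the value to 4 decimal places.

1.6771

Euler: w_{n+1} = w_n + h·f(x_n, w_n).
x=1.400000, w=-0.500000: f=4.426000 → w ← -0.500000 + 0.13·4.426000 = 0.075380
x=1.530000, w=0.075380: f=4.258487 → w ← 0.075380 + 0.13·4.258487 = 0.628983
x=1.660000, w=0.628983: f=4.103169 → w ← 0.628983 + 0.13·4.103169 = 1.162395
x=1.790000, w=1.162395: f=3.959159 → w ← 1.162395 + 0.13·3.959159 = 1.677086
w(1.92) ≈ 1.6771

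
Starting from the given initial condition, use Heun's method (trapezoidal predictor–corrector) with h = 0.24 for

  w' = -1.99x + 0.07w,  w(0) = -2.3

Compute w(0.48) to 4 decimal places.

Heun: k1 = f(x_n, w_n); k2 = f(x_n + h, w_n + h·k1); w_{n+1} = w_n + (h/2)·(k1 + k2).
x=0.000000, w=-2.300000:
  k1 = f(0.000000, -2.300000) = -0.161000
  k2 = f(0.240000, -2.338640) = -0.641305
  w ← -2.300000 + (0.24/2)·(-0.161000 + (-0.641305)) = -2.396277
x=0.240000, w=-2.396277:
  k1 = f(0.240000, -2.396277) = -0.645339
  k2 = f(0.480000, -2.551158) = -1.133781
  w ← -2.396277 + (0.24/2)·(-0.645339 + (-1.133781)) = -2.609771
w(0.48) ≈ -2.6098

-2.6098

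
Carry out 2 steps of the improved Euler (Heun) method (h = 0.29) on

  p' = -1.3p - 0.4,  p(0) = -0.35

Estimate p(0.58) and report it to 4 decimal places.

Heun: k1 = f(x_n, p_n); k2 = f(x_n + h, p_n + h·k1); p_{n+1} = p_n + (h/2)·(k1 + k2).
x=0.000000, p=-0.350000:
  k1 = f(0.000000, -0.350000) = 0.055000
  k2 = f(0.290000, -0.334050) = 0.034265
  p ← -0.350000 + (0.29/2)·(0.055000 + 0.034265) = -0.337057
x=0.290000, p=-0.337057:
  k1 = f(0.290000, -0.337057) = 0.038174
  k2 = f(0.580000, -0.325986) = 0.023782
  p ← -0.337057 + (0.29/2)·(0.038174 + 0.023782) = -0.328073
p(0.58) ≈ -0.3281

-0.3281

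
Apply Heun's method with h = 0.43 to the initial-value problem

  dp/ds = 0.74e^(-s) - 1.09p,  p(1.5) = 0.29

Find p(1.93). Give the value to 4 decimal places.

0.2279

Heun: k1 = f(s_n, p_n); k2 = f(s_n + h, p_n + h·k1); p_{n+1} = p_n + (h/2)·(k1 + k2).
s=1.500000, p=0.290000:
  k1 = f(1.500000, 0.290000) = -0.150984
  k2 = f(1.930000, 0.225077) = -0.137924
  p ← 0.290000 + (0.43/2)·(-0.150984 + (-0.137924)) = 0.227885
p(1.93) ≈ 0.2279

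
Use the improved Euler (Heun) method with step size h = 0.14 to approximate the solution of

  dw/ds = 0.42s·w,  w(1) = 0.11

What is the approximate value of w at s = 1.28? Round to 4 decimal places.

0.1258

Heun: k1 = f(s_n, w_n); k2 = f(s_n + h, w_n + h·k1); w_{n+1} = w_n + (h/2)·(k1 + k2).
s=1.000000, w=0.110000:
  k1 = f(1.000000, 0.110000) = 0.046200
  k2 = f(1.140000, 0.116468) = 0.055765
  w ← 0.110000 + (0.14/2)·(0.046200 + 0.055765) = 0.117138
s=1.140000, w=0.117138:
  k1 = f(1.140000, 0.117138) = 0.056085
  k2 = f(1.280000, 0.124990) = 0.067194
  w ← 0.117138 + (0.14/2)·(0.056085 + 0.067194) = 0.125767
w(1.28) ≈ 0.1258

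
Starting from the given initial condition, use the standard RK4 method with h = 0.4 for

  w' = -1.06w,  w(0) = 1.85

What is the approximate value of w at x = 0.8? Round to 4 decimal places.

0.7926

RK4: k1 = f(x_n, w_n); k2 = f(x_n + h/2, w_n + (h/2)·k1); k3 = f(x_n + h/2, w_n + (h/2)·k2); k4 = f(x_n + h, w_n + h·k3); w_{n+1} = w_n + (h/6)·(k1 + 2k2 + 2k3 + k4).
x=0.000000, w=1.850000:
  k1 = f(0.000000, 1.850000) = -1.961000
  k2 = f(0.200000, 1.457800) = -1.545268
  k3 = f(0.200000, 1.540946) = -1.633403
  k4 = f(0.400000, 1.196639) = -1.268437
  w ← 1.850000 + (0.4/6)·(k1 + 2k2 + 2k3 + k4) = 1.210881
x=0.400000, w=1.210881:
  k1 = f(0.400000, 1.210881) = -1.283534
  k2 = f(0.600000, 0.954175) = -1.011425
  k3 = f(0.600000, 1.008596) = -1.069112
  k4 = f(0.800000, 0.783237) = -0.830231
  w ← 1.210881 + (0.4/6)·(k1 + 2k2 + 2k3 + k4) = 0.792559
w(0.8) ≈ 0.7926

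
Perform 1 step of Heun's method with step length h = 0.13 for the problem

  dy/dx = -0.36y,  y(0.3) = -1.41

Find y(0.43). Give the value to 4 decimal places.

Heun: k1 = f(x_n, y_n); k2 = f(x_n + h, y_n + h·k1); y_{n+1} = y_n + (h/2)·(k1 + k2).
x=0.300000, y=-1.410000:
  k1 = f(0.300000, -1.410000) = 0.507600
  k2 = f(0.430000, -1.344012) = 0.483844
  y ← -1.410000 + (0.13/2)·(0.507600 + 0.483844) = -1.345556
y(0.43) ≈ -1.3456

-1.3456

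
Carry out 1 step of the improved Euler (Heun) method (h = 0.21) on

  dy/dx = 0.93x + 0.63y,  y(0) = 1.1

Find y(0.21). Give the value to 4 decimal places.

1.2757

Heun: k1 = f(x_n, y_n); k2 = f(x_n + h, y_n + h·k1); y_{n+1} = y_n + (h/2)·(k1 + k2).
x=0.000000, y=1.100000:
  k1 = f(0.000000, 1.100000) = 0.693000
  k2 = f(0.210000, 1.245530) = 0.979984
  y ← 1.100000 + (0.21/2)·(0.693000 + 0.979984) = 1.275663
y(0.21) ≈ 1.2757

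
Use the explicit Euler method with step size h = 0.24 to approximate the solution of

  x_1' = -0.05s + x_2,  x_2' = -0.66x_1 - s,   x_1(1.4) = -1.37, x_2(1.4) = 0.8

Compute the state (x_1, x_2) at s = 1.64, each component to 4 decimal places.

-1.1948, 0.6810

Euler on (x_1,x_2): x_1_{n+1} = x_1_n + h·x_1', x_2_{n+1} = x_2_n + h·x_2'.
1.400000: (-1.370000, 0.800000); f=(0.730000, -0.495800) → (-1.194800, 0.681008)
(x_1(1.64), x_2(1.64)) ≈ (-1.1948, 0.6810)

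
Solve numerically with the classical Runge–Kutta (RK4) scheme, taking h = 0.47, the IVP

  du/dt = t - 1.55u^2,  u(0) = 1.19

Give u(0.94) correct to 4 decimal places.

RK4: k1 = f(t_n, u_n); k2 = f(t_n + h/2, u_n + (h/2)·k1); k3 = f(t_n + h/2, u_n + (h/2)·k2); k4 = f(t_n + h, u_n + h·k3); u_{n+1} = u_n + (h/6)·(k1 + 2k2 + 2k3 + k4).
t=0.000000, u=1.190000:
  k1 = f(0.000000, 1.190000) = -2.194955
  k2 = f(0.235000, 0.674186) = -0.469516
  k3 = f(0.235000, 1.079664) = -1.571795
  k4 = f(0.470000, 0.451256) = 0.154370
  u ← 1.190000 + (0.47/6)·(k1 + 2k2 + 2k3 + k4) = 0.710349
t=0.470000, u=0.710349:
  k1 = f(0.470000, 0.710349) = -0.312123
  k2 = f(0.705000, 0.637000) = 0.076058
  k3 = f(0.705000, 0.728223) = -0.116978
  k4 = f(0.940000, 0.655369) = 0.274261
  u ← 0.710349 + (0.47/6)·(k1 + 2k2 + 2k3 + k4) = 0.700972
u(0.94) ≈ 0.7010

0.7010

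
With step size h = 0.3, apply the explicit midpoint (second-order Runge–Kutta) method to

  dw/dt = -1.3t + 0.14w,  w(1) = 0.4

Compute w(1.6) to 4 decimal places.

-0.6174

Midpoint: k1 = f(t_n, w_n); k2 = f(t_n + h/2, w_n + (h/2)·k1); w_{n+1} = w_n + h·k2.
t=1.000000, w=0.400000:
  k1 = f(1.000000, 0.400000) = -1.244000
  k2 = f(1.150000, 0.213400) = -1.465124
  w ← 0.400000 + 0.3·(-1.465124) = -0.039537
t=1.300000, w=-0.039537:
  k1 = f(1.300000, -0.039537) = -1.695535
  k2 = f(1.450000, -0.293867) = -1.926141
  w ← -0.039537 + 0.3·(-1.926141) = -0.617380
w(1.6) ≈ -0.6174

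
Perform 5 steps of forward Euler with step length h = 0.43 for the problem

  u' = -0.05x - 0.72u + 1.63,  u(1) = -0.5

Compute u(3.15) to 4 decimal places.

Euler: u_{n+1} = u_n + h·f(x_n, u_n).
x=1.000000, u=-0.500000: f=1.940000 → u ← -0.500000 + 0.43·1.940000 = 0.334200
x=1.430000, u=0.334200: f=1.317876 → u ← 0.334200 + 0.43·1.317876 = 0.900887
x=1.860000, u=0.900887: f=0.888362 → u ← 0.900887 + 0.43·0.888362 = 1.282882
x=2.290000, u=1.282882: f=0.591825 → u ← 1.282882 + 0.43·0.591825 = 1.537367
x=2.720000, u=1.537367: f=0.387096 → u ← 1.537367 + 0.43·0.387096 = 1.703818
u(3.15) ≈ 1.7038

1.7038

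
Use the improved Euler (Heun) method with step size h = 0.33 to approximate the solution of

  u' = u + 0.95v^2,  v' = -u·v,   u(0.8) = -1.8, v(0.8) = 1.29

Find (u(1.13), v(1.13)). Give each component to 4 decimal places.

Heun on (u,v): k1 = f(s_n, state_n); k2 = f(s_n + h, state_n + h·k1); state_{n+1} = state_n + (h/2)·(k1 + k2).
0.800000: (-1.800000, 1.290000)
  k1 = (-0.219105, 2.322000)
  predictor → (-1.872305, 2.056260)
  k2 = (2.144490, 3.849945)
  → (-1.482311, 2.308371)
(u(1.13), v(1.13)) ≈ (-1.4823, 2.3084)

-1.4823, 2.3084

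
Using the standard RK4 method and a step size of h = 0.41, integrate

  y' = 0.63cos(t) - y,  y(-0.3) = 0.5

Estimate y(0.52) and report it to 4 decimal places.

0.5585

RK4: k1 = f(t_n, y_n); k2 = f(t_n + h/2, y_n + (h/2)·k1); k3 = f(t_n + h/2, y_n + (h/2)·k2); k4 = f(t_n + h, y_n + h·k3); y_{n+1} = y_n + (h/6)·(k1 + 2k2 + 2k3 + k4).
t=-0.300000, y=0.500000:
  k1 = f(-0.300000, 0.500000) = 0.101862
  k2 = f(-0.095000, 0.520882) = 0.106278
  k3 = f(-0.095000, 0.521787) = 0.105372
  k4 = f(0.110000, 0.543203) = 0.082990
  y ← 0.500000 + (0.41/6)·(k1 + 2k2 + 2k3 + k4) = 0.541557
t=0.110000, y=0.541557:
  k1 = f(0.110000, 0.541557) = 0.084635
  k2 = f(0.315000, 0.558907) = 0.040094
  k3 = f(0.315000, 0.549776) = 0.049225
  k4 = f(0.520000, 0.561739) = -0.015013
  y ← 0.541557 + (0.41/6)·(k1 + 2k2 + 2k3 + k4) = 0.558522
y(0.52) ≈ 0.5585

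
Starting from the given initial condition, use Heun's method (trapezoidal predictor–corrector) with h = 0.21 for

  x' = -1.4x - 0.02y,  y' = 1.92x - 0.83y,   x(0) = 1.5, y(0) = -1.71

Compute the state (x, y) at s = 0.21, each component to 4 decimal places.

1.1281, -0.9733

Heun on (x,y): k1 = f(s_n, state_n); k2 = f(s_n + h, state_n + h·k1); state_{n+1} = state_n + (h/2)·(k1 + k2).
0.000000: (1.500000, -1.710000)
  k1 = (-2.065800, 4.299300)
  predictor → (1.066182, -0.807147)
  k2 = (-1.476512, 2.717001)
  → (1.128057, -0.973288)
(x(0.21), y(0.21)) ≈ (1.1281, -0.9733)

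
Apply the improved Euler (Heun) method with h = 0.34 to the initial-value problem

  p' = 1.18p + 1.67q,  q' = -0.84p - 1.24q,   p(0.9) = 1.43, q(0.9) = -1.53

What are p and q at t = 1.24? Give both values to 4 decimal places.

Heun on (p,q): k1 = f(t_n, state_n); k2 = f(t_n + h, state_n + h·k1); state_{n+1} = state_n + (h/2)·(k1 + k2).
0.900000: (1.430000, -1.530000)
  k1 = (-0.867700, 0.696000)
  predictor → (1.134982, -1.293360)
  k2 = (-0.820632, 0.650382)
  → (1.142983, -1.301115)
(p(1.24), q(1.24)) ≈ (1.1430, -1.3011)

1.1430, -1.3011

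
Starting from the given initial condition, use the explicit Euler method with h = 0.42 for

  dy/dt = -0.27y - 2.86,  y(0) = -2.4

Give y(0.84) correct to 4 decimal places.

Euler: y_{n+1} = y_n + h·f(t_n, y_n).
t=0.000000, y=-2.400000: f=-2.212000 → y ← -2.400000 + 0.42·(-2.212000) = -3.329040
t=0.420000, y=-3.329040: f=-1.961159 → y ← -3.329040 + 0.42·(-1.961159) = -4.152727
y(0.84) ≈ -4.1527

-4.1527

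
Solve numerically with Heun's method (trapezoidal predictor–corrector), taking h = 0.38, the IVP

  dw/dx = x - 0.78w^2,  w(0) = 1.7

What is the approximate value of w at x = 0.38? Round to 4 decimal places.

1.2385

Heun: k1 = f(x_n, w_n); k2 = f(x_n + h, w_n + h·k1); w_{n+1} = w_n + (h/2)·(k1 + k2).
x=0.000000, w=1.700000:
  k1 = f(0.000000, 1.700000) = -2.254200
  k2 = f(0.380000, 0.843404) = -0.174838
  w ← 1.700000 + (0.38/2)·(-2.254200 + (-0.174838)) = 1.238483
w(0.38) ≈ 1.2385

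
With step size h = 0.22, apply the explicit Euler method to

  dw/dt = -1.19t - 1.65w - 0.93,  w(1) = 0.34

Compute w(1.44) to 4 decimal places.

-0.6831

Euler: w_{n+1} = w_n + h·f(t_n, w_n).
t=1.000000, w=0.340000: f=-2.681000 → w ← 0.340000 + 0.22·(-2.681000) = -0.249820
t=1.220000, w=-0.249820: f=-1.969597 → w ← -0.249820 + 0.22·(-1.969597) = -0.683131
w(1.44) ≈ -0.6831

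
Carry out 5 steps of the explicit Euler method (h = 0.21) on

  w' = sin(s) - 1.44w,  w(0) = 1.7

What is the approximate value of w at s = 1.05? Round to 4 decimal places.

Euler: w_{n+1} = w_n + h·f(s_n, w_n).
s=0.000000, w=1.700000: f=-2.448000 → w ← 1.700000 + 0.21·(-2.448000) = 1.185920
s=0.210000, w=1.185920: f=-1.499265 → w ← 1.185920 + 0.21·(-1.499265) = 0.871074
s=0.420000, w=0.871074: f=-0.846587 → w ← 0.871074 + 0.21·(-0.846587) = 0.693291
s=0.630000, w=0.693291: f=-0.409195 → w ← 0.693291 + 0.21·(-0.409195) = 0.607360
s=0.840000, w=0.607360: f=-0.129956 → w ← 0.607360 + 0.21·(-0.129956) = 0.580070
w(1.05) ≈ 0.5801

0.5801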